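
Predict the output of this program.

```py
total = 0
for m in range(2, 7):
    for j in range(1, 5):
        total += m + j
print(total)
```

130

m=2,j=1: total = 0+3 = 3
m=2,j=2: total = 3+4 = 7
m=2,j=3: total = 7+5 = 12
m=2,j=4: total = 12+6 = 18
m=3,j=1: total = 18+4 = 22
m=3,j=2: total = 22+5 = 27
m=3,j=3: total = 27+6 = 33
m=3,j=4: total = 33+7 = 40
m=4,j=1: total = 40+5 = 45
m=4,j=2: total = 45+6 = 51
m=4,j=3: total = 51+7 = 58
m=4,j=4: total = 58+8 = 66
m=5,j=1: total = 66+6 = 72
m=5,j=2: total = 72+7 = 79
m=5,j=3: total = 79+8 = 87
m=5,j=4: total = 87+9 = 96
m=6,j=1: total = 96+7 = 103
m=6,j=2: total = 103+8 = 111
m=6,j=3: total = 111+9 = 120
m=6,j=4: total = 120+10 = 130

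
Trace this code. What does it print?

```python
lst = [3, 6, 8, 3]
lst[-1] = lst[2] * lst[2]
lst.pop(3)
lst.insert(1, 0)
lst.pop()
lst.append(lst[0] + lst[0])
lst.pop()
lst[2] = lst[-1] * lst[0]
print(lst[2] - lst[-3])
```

15

lst[-1] = lst[2]*lst[2] = 8*8 = 64 → [3, 6, 8, 64]
pop(3) removes 64 → [3, 6, 8]
insert 0 at 1 → [3, 0, 6, 8]
pop() removes 8 → [3, 0, 6]
append lst[0]+lst[0] = 3+3 = 6 → [3, 0, 6, 6]
pop() removes 6 → [3, 0, 6]
lst[2] = lst[-1]*lst[0] = 6*3 = 18 → [3, 0, 18]
lst[2]-lst[-3] = 18-3 = 15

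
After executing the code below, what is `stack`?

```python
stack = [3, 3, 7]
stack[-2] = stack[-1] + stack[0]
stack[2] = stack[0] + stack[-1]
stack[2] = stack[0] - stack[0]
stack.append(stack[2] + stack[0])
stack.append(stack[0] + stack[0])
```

stack[-2] = stack[-1]+stack[0] = 7+3 = 10 → [3, 10, 7]
stack[2] = stack[0]+stack[-1] = 3+7 = 10 → [3, 10, 10]
stack[2] = stack[0]-stack[0] = 3-3 = 0 → [3, 10, 0]
append stack[2]+stack[0] = 0+3 = 3 → [3, 10, 0, 3]
append stack[0]+stack[0] = 3+3 = 6 → [3, 10, 0, 3, 6]

[3, 10, 0, 3, 6]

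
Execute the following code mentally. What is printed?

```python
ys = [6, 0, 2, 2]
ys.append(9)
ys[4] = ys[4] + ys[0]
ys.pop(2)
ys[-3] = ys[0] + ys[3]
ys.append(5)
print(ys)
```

append 9 → [6, 0, 2, 2, 9]
ys[4] = ys[4]+ys[0] = 9+6 = 15 → [6, 0, 2, 2, 15]
pop(2) removes 2 → [6, 0, 2, 15]
ys[-3] = ys[0]+ys[3] = 6+15 = 21 → [6, 21, 2, 15]
append 5 → [6, 21, 2, 15, 5]

[6, 21, 2, 15, 5]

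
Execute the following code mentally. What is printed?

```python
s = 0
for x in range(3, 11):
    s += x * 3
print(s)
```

x=3: s = 0+3*3 = 9
x=4: s = 9+4*3 = 21
x=5: s = 21+5*3 = 36
x=6: s = 36+6*3 = 54
x=7: s = 54+7*3 = 75
x=8: s = 75+8*3 = 99
x=9: s = 99+9*3 = 126
x=10: s = 126+10*3 = 156

156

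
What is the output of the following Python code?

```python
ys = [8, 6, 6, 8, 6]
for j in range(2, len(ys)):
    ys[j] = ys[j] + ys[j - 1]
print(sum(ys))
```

72

j=2: ys[2] = 6+6 = 12 → [8, 6, 12, 8, 6]
j=3: ys[3] = 8+12 = 20 → [8, 6, 12, 20, 6]
j=4: ys[4] = 6+20 = 26 → [8, 6, 12, 20, 26]
sum = 72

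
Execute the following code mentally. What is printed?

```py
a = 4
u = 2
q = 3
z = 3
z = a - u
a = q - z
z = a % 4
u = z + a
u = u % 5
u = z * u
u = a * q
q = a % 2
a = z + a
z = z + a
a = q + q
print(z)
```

z = 4-2 = 2
a = 3-2 = 1
z = 1%4 = 1
u = 1+1 = 2
u = 2%5 = 2
u = 1*2 = 2
u = 1*3 = 3
q = 1%2 = 1
a = 1+1 = 2
z = 1+2 = 3
a = 1+1 = 2

3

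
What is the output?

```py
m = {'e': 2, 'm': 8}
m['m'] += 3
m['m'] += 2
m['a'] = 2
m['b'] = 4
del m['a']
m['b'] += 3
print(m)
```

{'e': 2, 'm': 13, 'b': 7}

m['m'] = 8+3 = 11 → {'e': 2, 'm': 11}
m['m'] = 11+2 = 13 → {'e': 2, 'm': 13}
m['a'] = 2 → {'e': 2, 'm': 13, 'a': 2}
m['b'] = 4 → {'e': 2, 'm': 13, 'a': 2, 'b': 4}
del 'a' → {'e': 2, 'm': 13, 'b': 4}
m['b'] = 4+3 = 7 → {'e': 2, 'm': 13, 'b': 7}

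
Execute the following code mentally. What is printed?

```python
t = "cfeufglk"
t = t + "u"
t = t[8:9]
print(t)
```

u

+ 'u' → 'cfeufglku'
slice [8:9] → 'u'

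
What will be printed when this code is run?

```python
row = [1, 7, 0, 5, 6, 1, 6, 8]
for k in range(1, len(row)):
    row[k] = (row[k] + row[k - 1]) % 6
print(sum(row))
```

15

k=1: row[1] = (7+1)%6 = 2 → [1, 2, 0, 5, 6, 1, 6, 8]
k=2: row[2] = (0+2)%6 = 2 → [1, 2, 2, 5, 6, 1, 6, 8]
k=3: row[3] = (5+2)%6 = 1 → [1, 2, 2, 1, 6, 1, 6, 8]
k=4: row[4] = (6+1)%6 = 1 → [1, 2, 2, 1, 1, 1, 6, 8]
k=5: row[5] = (1+1)%6 = 2 → [1, 2, 2, 1, 1, 2, 6, 8]
k=6: row[6] = (6+2)%6 = 2 → [1, 2, 2, 1, 1, 2, 2, 8]
k=7: row[7] = (8+2)%6 = 4 → [1, 2, 2, 1, 1, 2, 2, 4]
sum = 15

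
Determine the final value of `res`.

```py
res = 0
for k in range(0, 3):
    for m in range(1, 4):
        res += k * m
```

18

k=0,m=1: res = 0+0 = 0
k=0,m=2: res = 0+0 = 0
k=0,m=3: res = 0+0 = 0
k=1,m=1: res = 0+1 = 1
k=1,m=2: res = 1+2 = 3
k=1,m=3: res = 3+3 = 6
k=2,m=1: res = 6+2 = 8
k=2,m=2: res = 8+4 = 12
k=2,m=3: res = 12+6 = 18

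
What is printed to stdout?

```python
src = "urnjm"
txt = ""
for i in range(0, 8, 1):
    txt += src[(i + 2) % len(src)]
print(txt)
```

i=0: add src[2]='n' → 'n'
i=1: add src[3]='j' → 'nj'
i=2: add src[4]='m' → 'njm'
i=3: add src[0]='u' → 'njmu'
i=4: add src[1]='r' → 'njmur'
i=5: add src[2]='n' → 'njmurn'
i=6: add src[3]='j' → 'njmurnj'
i=7: add src[4]='m' → 'njmurnjm'

njmurnjm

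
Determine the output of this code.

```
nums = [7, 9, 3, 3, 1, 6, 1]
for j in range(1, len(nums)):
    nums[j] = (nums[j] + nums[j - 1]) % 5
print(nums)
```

[7, 1, 4, 2, 3, 4, 0]

j=1: nums[1] = (9+7)%5 = 1 → [7, 1, 3, 3, 1, 6, 1]
j=2: nums[2] = (3+1)%5 = 4 → [7, 1, 4, 3, 1, 6, 1]
j=3: nums[3] = (3+4)%5 = 2 → [7, 1, 4, 2, 1, 6, 1]
j=4: nums[4] = (1+2)%5 = 3 → [7, 1, 4, 2, 3, 6, 1]
j=5: nums[5] = (6+3)%5 = 4 → [7, 1, 4, 2, 3, 4, 1]
j=6: nums[6] = (1+4)%5 = 0 → [7, 1, 4, 2, 3, 4, 0]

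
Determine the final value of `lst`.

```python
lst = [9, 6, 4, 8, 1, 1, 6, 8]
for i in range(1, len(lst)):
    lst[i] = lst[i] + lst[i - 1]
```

[9, 15, 19, 27, 28, 29, 35, 43]

i=1: lst[1] = 6+9 = 15 → [9, 15, 4, 8, 1, 1, 6, 8]
i=2: lst[2] = 4+15 = 19 → [9, 15, 19, 8, 1, 1, 6, 8]
i=3: lst[3] = 8+19 = 27 → [9, 15, 19, 27, 1, 1, 6, 8]
i=4: lst[4] = 1+27 = 28 → [9, 15, 19, 27, 28, 1, 6, 8]
i=5: lst[5] = 1+28 = 29 → [9, 15, 19, 27, 28, 29, 6, 8]
i=6: lst[6] = 6+29 = 35 → [9, 15, 19, 27, 28, 29, 35, 8]
i=7: lst[7] = 8+35 = 43 → [9, 15, 19, 27, 28, 29, 35, 43]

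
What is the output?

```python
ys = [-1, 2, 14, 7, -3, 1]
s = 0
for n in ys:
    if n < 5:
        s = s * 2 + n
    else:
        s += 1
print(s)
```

n=-1: <5, s = 0*2+(-1) = -1
n=2: <5, s = (-1)*2+2 = 0
n=14: not <5, s = 0+1 = 1
n=7: not <5, s = 1+1 = 2
n=-3: <5, s = 2*2+(-3) = 1
n=1: <5, s = 1*2+1 = 3

3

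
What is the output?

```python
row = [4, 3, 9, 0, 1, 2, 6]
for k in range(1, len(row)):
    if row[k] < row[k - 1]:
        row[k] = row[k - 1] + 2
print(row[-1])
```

17

k=1: 3<4, row[1] = 4+2 = 6 → [4, 6, 9, 0, 1, 2, 6]
k=2: 9>=6, unchanged → [4, 6, 9, 0, 1, 2, 6]
k=3: 0<9, row[3] = 9+2 = 11 → [4, 6, 9, 11, 1, 2, 6]
k=4: 1<11, row[4] = 11+2 = 13 → [4, 6, 9, 11, 13, 2, 6]
k=5: 2<13, row[5] = 13+2 = 15 → [4, 6, 9, 11, 13, 15, 6]
k=6: 6<15, row[6] = 15+2 = 17 → [4, 6, 9, 11, 13, 15, 17]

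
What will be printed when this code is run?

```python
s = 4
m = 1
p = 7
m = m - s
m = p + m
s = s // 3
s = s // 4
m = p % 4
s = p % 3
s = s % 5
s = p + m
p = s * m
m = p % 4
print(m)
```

m = 1-4 = -3
m = 7+(-3) = 4
s = 4//3 = 1
s = 1//4 = 0
m = 7%4 = 3
s = 7%3 = 1
s = 1%5 = 1
s = 7+3 = 10
p = 10*3 = 30
m = 30%4 = 2

2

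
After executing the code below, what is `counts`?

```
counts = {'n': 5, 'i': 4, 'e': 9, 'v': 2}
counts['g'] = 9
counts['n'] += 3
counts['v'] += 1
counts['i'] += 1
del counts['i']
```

{'n': 8, 'e': 9, 'v': 3, 'g': 9}

counts['g'] = 9 → {'n': 5, 'i': 4, 'e': 9, 'v': 2, 'g': 9}
counts['n'] = 5+3 = 8 → {'n': 8, 'i': 4, 'e': 9, 'v': 2, 'g': 9}
counts['v'] = 2+1 = 3 → {'n': 8, 'i': 4, 'e': 9, 'v': 3, 'g': 9}
counts['i'] = 4+1 = 5 → {'n': 8, 'i': 5, 'e': 9, 'v': 3, 'g': 9}
del 'i' → {'n': 8, 'e': 9, 'v': 3, 'g': 9}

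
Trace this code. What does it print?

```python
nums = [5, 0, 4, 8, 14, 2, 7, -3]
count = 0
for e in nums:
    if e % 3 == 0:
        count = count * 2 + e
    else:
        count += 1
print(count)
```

11

e=5: not %3==0, count = 0+1 = 1
e=0: %3==0, count = 1*2+0 = 2
e=4: not %3==0, count = 2+1 = 3
e=8: not %3==0, count = 3+1 = 4
e=14: not %3==0, count = 4+1 = 5
e=2: not %3==0, count = 5+1 = 6
e=7: not %3==0, count = 6+1 = 7
e=-3: %3==0, count = 7*2+(-3) = 11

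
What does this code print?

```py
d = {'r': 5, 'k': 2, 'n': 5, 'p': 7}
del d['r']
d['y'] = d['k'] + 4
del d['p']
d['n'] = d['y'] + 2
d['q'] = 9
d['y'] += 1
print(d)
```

del 'r' → {'k': 2, 'n': 5, 'p': 7}
d['y'] = d['k']+4 = 6 → {'k': 2, 'n': 5, 'p': 7, 'y': 6}
del 'p' → {'k': 2, 'n': 5, 'y': 6}
d['n'] = d['y']+2 = 8 → {'k': 2, 'n': 8, 'y': 6}
d['q'] = 9 → {'k': 2, 'n': 8, 'y': 6, 'q': 9}
d['y'] = 6+1 = 7 → {'k': 2, 'n': 8, 'y': 7, 'q': 9}

{'k': 2, 'n': 8, 'y': 7, 'q': 9}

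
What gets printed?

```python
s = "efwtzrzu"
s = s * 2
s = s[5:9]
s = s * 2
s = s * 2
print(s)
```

repeat ×2 → 'efwtzrzuefwtzrzu'
slice [5:9] → 'rzue'
repeat ×2 → 'rzuerzue'
repeat ×2 → 'rzuerzuerzuerzue'

rzuerzuerzuerzue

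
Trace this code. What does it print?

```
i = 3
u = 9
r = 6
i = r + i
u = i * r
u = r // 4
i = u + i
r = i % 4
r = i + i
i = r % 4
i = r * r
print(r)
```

i = 6+3 = 9
u = 9*6 = 54
u = 6//4 = 1
i = 1+9 = 10
r = 10%4 = 2
r = 10+10 = 20
i = 20%4 = 0
i = 20*20 = 400

20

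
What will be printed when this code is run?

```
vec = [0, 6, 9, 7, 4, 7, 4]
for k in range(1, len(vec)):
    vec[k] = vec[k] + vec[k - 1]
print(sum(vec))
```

k=1: vec[1] = 6+0 = 6 → [0, 6, 9, 7, 4, 7, 4]
k=2: vec[2] = 9+6 = 15 → [0, 6, 15, 7, 4, 7, 4]
k=3: vec[3] = 7+15 = 22 → [0, 6, 15, 22, 4, 7, 4]
k=4: vec[4] = 4+22 = 26 → [0, 6, 15, 22, 26, 7, 4]
k=5: vec[5] = 7+26 = 33 → [0, 6, 15, 22, 26, 33, 4]
k=6: vec[6] = 4+33 = 37 → [0, 6, 15, 22, 26, 33, 37]
sum = 139

139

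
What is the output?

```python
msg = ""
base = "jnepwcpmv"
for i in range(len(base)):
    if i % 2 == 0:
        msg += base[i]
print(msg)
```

jewpv

i=0: add 'j' → 'j'
i=1: skip
i=2: add 'e' → 'je'
i=3: skip
i=4: add 'w' → 'jew'
i=5: skip
i=6: add 'p' → 'jewp'
i=7: skip
i=8: add 'v' → 'jewpv'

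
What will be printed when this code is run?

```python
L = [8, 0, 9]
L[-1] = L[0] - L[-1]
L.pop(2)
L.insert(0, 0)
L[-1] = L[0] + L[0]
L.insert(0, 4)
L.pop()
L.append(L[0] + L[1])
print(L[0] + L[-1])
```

8

L[-1] = L[0]-L[-1] = 8-9 = -1 → [8, 0, -1]
pop(2) removes -1 → [8, 0]
insert 0 at 0 → [0, 8, 0]
L[-1] = L[0]+L[0] = 0+0 = 0 → [0, 8, 0]
insert 4 at 0 → [4, 0, 8, 0]
pop() removes 0 → [4, 0, 8]
append L[0]+L[1] = 4+0 = 4 → [4, 0, 8, 4]
L[0]+L[-1] = 4+4 = 8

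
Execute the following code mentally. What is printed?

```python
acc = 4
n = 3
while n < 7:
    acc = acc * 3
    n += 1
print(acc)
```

n=3: acc = 4*3 = 12
n=4: acc = 12*3 = 36
n=5: acc = 36*3 = 108
n=6: acc = 108*3 = 324

324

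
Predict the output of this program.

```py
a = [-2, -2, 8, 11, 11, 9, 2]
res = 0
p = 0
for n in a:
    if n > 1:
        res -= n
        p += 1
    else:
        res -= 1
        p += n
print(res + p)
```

-42

n=-2: not >1, res = 0-1 = -1; p=-2
n=-2: not >1, res = (-1)-1 = -2; p=-4
n=8: >1, res = (-2)-8 = -10; p=-3
n=11: >1, res = (-10)-11 = -21; p=-2
n=11: >1, res = (-21)-11 = -32; p=-1
n=9: >1, res = (-32)-9 = -41; p=0
n=2: >1, res = (-41)-2 = -43; p=1
res+p = (-43)+1 = -42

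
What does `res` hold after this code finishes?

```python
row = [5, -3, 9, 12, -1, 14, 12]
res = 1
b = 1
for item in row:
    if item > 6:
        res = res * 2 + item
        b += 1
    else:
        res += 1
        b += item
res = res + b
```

218

item=5: not >6, res = 1+1 = 2; b=6
item=-3: not >6, res = 2+1 = 3; b=3
item=9: >6, res = 3*2+9 = 15; b=4
item=12: >6, res = 15*2+12 = 42; b=5
item=-1: not >6, res = 42+1 = 43; b=4
item=14: >6, res = 43*2+14 = 100; b=5
item=12: >6, res = 100*2+12 = 212; b=6
res+b = 212+6 = 218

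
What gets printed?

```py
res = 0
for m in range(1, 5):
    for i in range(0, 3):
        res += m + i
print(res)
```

42

m=1,i=0: res = 0+1 = 1
m=1,i=1: res = 1+2 = 3
m=1,i=2: res = 3+3 = 6
m=2,i=0: res = 6+2 = 8
m=2,i=1: res = 8+3 = 11
m=2,i=2: res = 11+4 = 15
m=3,i=0: res = 15+3 = 18
m=3,i=1: res = 18+4 = 22
m=3,i=2: res = 22+5 = 27
m=4,i=0: res = 27+4 = 31
m=4,i=1: res = 31+5 = 36
m=4,i=2: res = 36+6 = 42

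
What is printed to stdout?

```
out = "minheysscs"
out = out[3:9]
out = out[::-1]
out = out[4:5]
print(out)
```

e

slice [3:9] → 'heyssc'
reverse → 'cssyeh'
slice [4:5] → 'e'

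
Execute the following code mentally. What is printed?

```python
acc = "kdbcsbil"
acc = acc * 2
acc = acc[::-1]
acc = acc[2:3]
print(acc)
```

b

repeat ×2 → 'kdbcsbilkdbcsbil'
reverse → 'libscbdklibscbdk'
slice [2:3] → 'b'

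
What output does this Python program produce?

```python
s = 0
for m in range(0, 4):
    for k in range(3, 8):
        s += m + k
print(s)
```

130

m=0,k=3: s = 0+3 = 3
m=0,k=4: s = 3+4 = 7
m=0,k=5: s = 7+5 = 12
m=0,k=6: s = 12+6 = 18
m=0,k=7: s = 18+7 = 25
m=1,k=3: s = 25+4 = 29
m=1,k=4: s = 29+5 = 34
m=1,k=5: s = 34+6 = 40
m=1,k=6: s = 40+7 = 47
m=1,k=7: s = 47+8 = 55
m=2,k=3: s = 55+5 = 60
m=2,k=4: s = 60+6 = 66
m=2,k=5: s = 66+7 = 73
m=2,k=6: s = 73+8 = 81
m=2,k=7: s = 81+9 = 90
m=3,k=3: s = 90+6 = 96
m=3,k=4: s = 96+7 = 103
m=3,k=5: s = 103+8 = 111
m=3,k=6: s = 111+9 = 120
m=3,k=7: s = 120+10 = 130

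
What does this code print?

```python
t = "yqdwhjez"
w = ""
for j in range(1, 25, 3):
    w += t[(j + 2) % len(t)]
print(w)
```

weqhzdjy

j=1: add t[3]='w' → 'w'
j=4: add t[6]='e' → 'we'
j=7: add t[1]='q' → 'weq'
j=10: add t[4]='h' → 'weqh'
j=13: add t[7]='z' → 'weqhz'
j=16: add t[2]='d' → 'weqhzd'
j=19: add t[5]='j' → 'weqhzdj'
j=22: add t[0]='y' → 'weqhzdjy'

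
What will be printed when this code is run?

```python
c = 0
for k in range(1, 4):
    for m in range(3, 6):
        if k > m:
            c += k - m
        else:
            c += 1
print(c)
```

k=1,m=3: not 1>3, c = 0+1 = 1
k=1,m=4: not 1>4, c = 1+1 = 2
k=1,m=5: not 1>5, c = 2+1 = 3
k=2,m=3: not 2>3, c = 3+1 = 4
k=2,m=4: not 2>4, c = 4+1 = 5
k=2,m=5: not 2>5, c = 5+1 = 6
k=3,m=3: not 3>3, c = 6+1 = 7
k=3,m=4: not 3>4, c = 7+1 = 8
k=3,m=5: not 3>5, c = 8+1 = 9

9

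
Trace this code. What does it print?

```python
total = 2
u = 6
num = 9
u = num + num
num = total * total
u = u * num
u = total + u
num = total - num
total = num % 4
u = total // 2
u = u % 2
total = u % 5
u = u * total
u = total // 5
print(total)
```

u = 9+9 = 18
num = 2*2 = 4
u = 18*4 = 72
u = 2+72 = 74
num = 2-4 = -2
total = (-2)%4 = 2
u = 2//2 = 1
u = 1%2 = 1
total = 1%5 = 1
u = 1*1 = 1
u = 1//5 = 0

1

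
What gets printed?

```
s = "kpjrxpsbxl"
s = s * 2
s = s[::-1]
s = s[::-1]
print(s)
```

kpjrxpsbxlkpjrxpsbxl

repeat ×2 → 'kpjrxpsbxlkpjrxpsbxl'
reverse → 'lxbspxrjpklxbspxrjpk'
reverse → 'kpjrxpsbxlkpjrxpsbxl'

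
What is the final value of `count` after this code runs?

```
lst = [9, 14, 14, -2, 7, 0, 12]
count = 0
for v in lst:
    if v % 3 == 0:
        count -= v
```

v=9: %3==0, count = 0-9 = -9
v=14: not %3==0
v=14: not %3==0
v=-2: not %3==0
v=7: not %3==0
v=0: %3==0, count = (-9)-0 = -9
v=12: %3==0, count = (-9)-12 = -21

-21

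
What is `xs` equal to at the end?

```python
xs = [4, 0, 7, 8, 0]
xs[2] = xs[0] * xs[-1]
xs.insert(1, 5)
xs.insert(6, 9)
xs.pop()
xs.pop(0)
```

xs[2] = xs[0]*xs[-1] = 4*0 = 0 → [4, 0, 0, 8, 0]
insert 5 at 1 → [4, 5, 0, 0, 8, 0]
insert 9 at 6 → [4, 5, 0, 0, 8, 0, 9]
pop() removes 9 → [4, 5, 0, 0, 8, 0]
pop(0) removes 4 → [5, 0, 0, 8, 0]

[5, 0, 0, 8, 0]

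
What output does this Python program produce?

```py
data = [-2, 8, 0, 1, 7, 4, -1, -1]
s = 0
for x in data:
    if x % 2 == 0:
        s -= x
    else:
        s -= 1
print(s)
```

-14

x=-2: even, s = 0-(-2) = 2
x=8: even, s = 2-8 = -6
x=0: even, s = (-6)-0 = -6
x=1: not even, s = (-6)-1 = -7
x=7: not even, s = (-7)-1 = -8
x=4: even, s = (-8)-4 = -12
x=-1: not even, s = (-12)-1 = -13
x=-1: not even, s = (-13)-1 = -14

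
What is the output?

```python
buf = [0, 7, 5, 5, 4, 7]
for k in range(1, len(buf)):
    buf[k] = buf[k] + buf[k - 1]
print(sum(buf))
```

k=1: buf[1] = 7+0 = 7 → [0, 7, 5, 5, 4, 7]
k=2: buf[2] = 5+7 = 12 → [0, 7, 12, 5, 4, 7]
k=3: buf[3] = 5+12 = 17 → [0, 7, 12, 17, 4, 7]
k=4: buf[4] = 4+17 = 21 → [0, 7, 12, 17, 21, 7]
k=5: buf[5] = 7+21 = 28 → [0, 7, 12, 17, 21, 28]
sum = 85

85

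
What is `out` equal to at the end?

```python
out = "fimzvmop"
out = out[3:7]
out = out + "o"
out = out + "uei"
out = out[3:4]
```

'o'

slice [3:7] → 'zvmo'
+ 'o' → 'zvmoo'
+ 'uei' → 'zvmoouei'
slice [3:4] → 'o'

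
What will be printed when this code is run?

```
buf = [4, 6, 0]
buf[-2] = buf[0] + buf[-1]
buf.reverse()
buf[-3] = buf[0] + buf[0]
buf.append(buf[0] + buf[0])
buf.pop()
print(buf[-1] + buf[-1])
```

buf[-2] = buf[0]+buf[-1] = 4+0 = 4 → [4, 4, 0]
reverse → [0, 4, 4]
buf[-3] = buf[0]+buf[0] = 0+0 = 0 → [0, 4, 4]
append buf[0]+buf[0] = 0+0 = 0 → [0, 4, 4, 0]
pop() removes 0 → [0, 4, 4]
buf[-1]+buf[-1] = 4+4 = 8

8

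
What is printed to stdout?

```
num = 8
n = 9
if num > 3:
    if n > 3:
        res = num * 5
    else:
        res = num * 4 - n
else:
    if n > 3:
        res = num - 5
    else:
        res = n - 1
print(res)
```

40

num=8, n=9
num > 3 is True; n > 3 is True
→ res = num * 5 = 40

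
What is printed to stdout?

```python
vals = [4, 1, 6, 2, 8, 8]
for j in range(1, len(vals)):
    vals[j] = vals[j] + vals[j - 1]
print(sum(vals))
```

83

j=1: vals[1] = 1+4 = 5 → [4, 5, 6, 2, 8, 8]
j=2: vals[2] = 6+5 = 11 → [4, 5, 11, 2, 8, 8]
j=3: vals[3] = 2+11 = 13 → [4, 5, 11, 13, 8, 8]
j=4: vals[4] = 8+13 = 21 → [4, 5, 11, 13, 21, 8]
j=5: vals[5] = 8+21 = 29 → [4, 5, 11, 13, 21, 29]
sum = 83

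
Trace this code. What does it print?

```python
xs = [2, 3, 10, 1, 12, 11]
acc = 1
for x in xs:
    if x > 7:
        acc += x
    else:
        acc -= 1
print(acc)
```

31

x=2: not >7, acc = 1-1 = 0
x=3: not >7, acc = 0-1 = -1
x=10: >7, acc = (-1)+10 = 9
x=1: not >7, acc = 9-1 = 8
x=12: >7, acc = 8+12 = 20
x=11: >7, acc = 20+11 = 31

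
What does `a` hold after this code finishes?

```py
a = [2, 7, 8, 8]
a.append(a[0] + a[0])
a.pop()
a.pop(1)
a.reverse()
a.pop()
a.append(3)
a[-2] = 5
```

append a[0]+a[0] = 2+2 = 4 → [2, 7, 8, 8, 4]
pop() removes 4 → [2, 7, 8, 8]
pop(1) removes 7 → [2, 8, 8]
reverse → [8, 8, 2]
pop() removes 2 → [8, 8]
append 3 → [8, 8, 3]
a[-2] = 5 → [8, 5, 3]

[8, 5, 3]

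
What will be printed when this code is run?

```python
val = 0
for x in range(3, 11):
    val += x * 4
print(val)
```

x=3: val = 0+3*4 = 12
x=4: val = 12+4*4 = 28
x=5: val = 28+5*4 = 48
x=6: val = 48+6*4 = 72
x=7: val = 72+7*4 = 100
x=8: val = 100+8*4 = 132
x=9: val = 132+9*4 = 168
x=10: val = 168+10*4 = 208

208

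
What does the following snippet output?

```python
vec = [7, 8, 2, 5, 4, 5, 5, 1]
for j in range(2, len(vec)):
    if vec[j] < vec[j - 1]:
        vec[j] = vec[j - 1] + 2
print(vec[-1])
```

20

j=2: 2<8, vec[2] = 8+2 = 10 → [7, 8, 10, 5, 4, 5, 5, 1]
j=3: 5<10, vec[3] = 10+2 = 12 → [7, 8, 10, 12, 4, 5, 5, 1]
j=4: 4<12, vec[4] = 12+2 = 14 → [7, 8, 10, 12, 14, 5, 5, 1]
j=5: 5<14, vec[5] = 14+2 = 16 → [7, 8, 10, 12, 14, 16, 5, 1]
j=6: 5<16, vec[6] = 16+2 = 18 → [7, 8, 10, 12, 14, 16, 18, 1]
j=7: 1<18, vec[7] = 18+2 = 20 → [7, 8, 10, 12, 14, 16, 18, 20]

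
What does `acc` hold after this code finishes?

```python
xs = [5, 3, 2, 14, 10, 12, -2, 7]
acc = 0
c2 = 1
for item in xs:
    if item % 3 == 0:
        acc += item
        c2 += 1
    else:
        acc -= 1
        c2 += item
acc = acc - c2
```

-30

item=5: not %3==0, acc = 0-1 = -1; c2=6
item=3: %3==0, acc = (-1)+3 = 2; c2=7
item=2: not %3==0, acc = 2-1 = 1; c2=9
item=14: not %3==0, acc = 1-1 = 0; c2=23
item=10: not %3==0, acc = 0-1 = -1; c2=33
item=12: %3==0, acc = (-1)+12 = 11; c2=34
item=-2: not %3==0, acc = 11-1 = 10; c2=32
item=7: not %3==0, acc = 10-1 = 9; c2=39
acc-c2 = 9-39 = -30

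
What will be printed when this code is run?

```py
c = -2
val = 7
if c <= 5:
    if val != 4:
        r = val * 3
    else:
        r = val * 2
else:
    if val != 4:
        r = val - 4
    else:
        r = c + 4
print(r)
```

21

c=-2, val=7
c <= 5 is True; val != 4 is True
→ r = val * 3 = 21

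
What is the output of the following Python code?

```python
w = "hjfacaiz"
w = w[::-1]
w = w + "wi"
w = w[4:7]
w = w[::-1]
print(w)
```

jfa

reverse → 'ziacafjh'
+ 'wi' → 'ziacafjhwi'
slice [4:7] → 'afj'
reverse → 'jfa'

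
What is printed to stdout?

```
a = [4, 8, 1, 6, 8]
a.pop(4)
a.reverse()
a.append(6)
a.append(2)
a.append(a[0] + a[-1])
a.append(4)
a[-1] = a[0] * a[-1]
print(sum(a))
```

59

pop(4) removes 8 → [4, 8, 1, 6]
reverse → [6, 1, 8, 4]
append 6 → [6, 1, 8, 4, 6]
append 2 → [6, 1, 8, 4, 6, 2]
append a[0]+a[-1] = 6+2 = 8 → [6, 1, 8, 4, 6, 2, 8]
append 4 → [6, 1, 8, 4, 6, 2, 8, 4]
a[-1] = a[0]*a[-1] = 6*4 = 24 → [6, 1, 8, 4, 6, 2, 8, 24]
sum = 59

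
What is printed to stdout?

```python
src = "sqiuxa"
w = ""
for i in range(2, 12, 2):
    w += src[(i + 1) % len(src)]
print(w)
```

i=2: add src[3]='u' → 'u'
i=4: add src[5]='a' → 'ua'
i=6: add src[1]='q' → 'uaq'
i=8: add src[3]='u' → 'uaqu'
i=10: add src[5]='a' → 'uaqua'

uaqua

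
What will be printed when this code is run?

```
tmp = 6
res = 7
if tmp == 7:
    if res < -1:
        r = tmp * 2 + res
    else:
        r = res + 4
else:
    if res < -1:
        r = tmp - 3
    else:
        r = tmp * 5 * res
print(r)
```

tmp=6, res=7
tmp == 7 is False; res < -1 is False
→ r = tmp * 5 * res = 210

210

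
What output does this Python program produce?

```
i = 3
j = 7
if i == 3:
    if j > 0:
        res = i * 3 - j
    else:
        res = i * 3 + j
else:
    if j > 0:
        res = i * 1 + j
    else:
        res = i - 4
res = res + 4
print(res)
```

6

i=3, j=7
i == 3 is True; j > 0 is True
→ res = i * 3 - j = 2
res = 2+4 = 6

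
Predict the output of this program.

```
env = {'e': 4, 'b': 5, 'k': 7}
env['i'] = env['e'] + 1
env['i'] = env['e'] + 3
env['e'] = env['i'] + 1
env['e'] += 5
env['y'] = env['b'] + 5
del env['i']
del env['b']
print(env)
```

{'e': 13, 'k': 7, 'y': 10}

env['i'] = env['e']+1 = 5 → {'e': 4, 'b': 5, 'k': 7, 'i': 5}
env['i'] = env['e']+3 = 7 → {'e': 4, 'b': 5, 'k': 7, 'i': 7}
env['e'] = env['i']+1 = 8 → {'e': 8, 'b': 5, 'k': 7, 'i': 7}
env['e'] = 8+5 = 13 → {'e': 13, 'b': 5, 'k': 7, 'i': 7}
env['y'] = env['b']+5 = 10 → {'e': 13, 'b': 5, 'k': 7, 'i': 7, 'y': 10}
del 'i' → {'e': 13, 'b': 5, 'k': 7, 'y': 10}
del 'b' → {'e': 13, 'k': 7, 'y': 10}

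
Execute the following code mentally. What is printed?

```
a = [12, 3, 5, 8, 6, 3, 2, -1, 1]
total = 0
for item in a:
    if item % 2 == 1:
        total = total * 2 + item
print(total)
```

99

item=12: not odd
item=3: odd, total = 0*2+3 = 3
item=5: odd, total = 3*2+5 = 11
item=8: not odd
item=6: not odd
item=3: odd, total = 11*2+3 = 25
item=2: not odd
item=-1: odd, total = 25*2+(-1) = 49
item=1: odd, total = 49*2+1 = 99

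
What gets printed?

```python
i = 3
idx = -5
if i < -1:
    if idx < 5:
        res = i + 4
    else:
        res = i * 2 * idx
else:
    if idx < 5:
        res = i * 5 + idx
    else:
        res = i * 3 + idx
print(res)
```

i=3, idx=-5
i < -1 is False; idx < 5 is True
→ res = i * 5 + idx = 10

10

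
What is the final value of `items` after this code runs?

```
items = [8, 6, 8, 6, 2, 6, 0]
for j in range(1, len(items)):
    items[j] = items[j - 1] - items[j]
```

[8, 2, -6, -12, -14, -20, -20]

j=1: items[1] = 8-6 = 2 → [8, 2, 8, 6, 2, 6, 0]
j=2: items[2] = 2-8 = -6 → [8, 2, -6, 6, 2, 6, 0]
j=3: items[3] = (-6)-6 = -12 → [8, 2, -6, -12, 2, 6, 0]
j=4: items[4] = (-12)-2 = -14 → [8, 2, -6, -12, -14, 6, 0]
j=5: items[5] = (-14)-6 = -20 → [8, 2, -6, -12, -14, -20, 0]
j=6: items[6] = (-20)-0 = -20 → [8, 2, -6, -12, -14, -20, -20]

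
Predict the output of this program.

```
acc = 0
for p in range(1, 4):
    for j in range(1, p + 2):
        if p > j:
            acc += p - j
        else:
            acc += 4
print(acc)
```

p=1,j=1: not 1>1, acc = 0+4 = 4
p=1,j=2: not 1>2, acc = 4+4 = 8
p=2,j=1: 2>1, acc = 8+1 = 9
p=2,j=2: not 2>2, acc = 9+4 = 13
p=2,j=3: not 2>3, acc = 13+4 = 17
p=3,j=1: 3>1, acc = 17+2 = 19
p=3,j=2: 3>2, acc = 19+1 = 20
p=3,j=3: not 3>3, acc = 20+4 = 24
p=3,j=4: not 3>4, acc = 24+4 = 28

28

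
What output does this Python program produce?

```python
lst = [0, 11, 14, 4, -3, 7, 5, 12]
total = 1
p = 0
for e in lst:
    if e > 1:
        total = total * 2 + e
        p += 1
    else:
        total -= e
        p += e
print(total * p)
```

e=0: not >1, total = 1-0 = 1; p=0
e=11: >1, total = 1*2+11 = 13; p=1
e=14: >1, total = 13*2+14 = 40; p=2
e=4: >1, total = 40*2+4 = 84; p=3
e=-3: not >1, total = 84-(-3) = 87; p=0
e=7: >1, total = 87*2+7 = 181; p=1
e=5: >1, total = 181*2+5 = 367; p=2
e=12: >1, total = 367*2+12 = 746; p=3
total*p = 746*3 = 2238

2238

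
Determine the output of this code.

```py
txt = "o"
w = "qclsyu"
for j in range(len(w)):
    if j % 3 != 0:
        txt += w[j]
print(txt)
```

oclyu

j=0: skip
j=1: add 'c' → 'oc'
j=2: add 'l' → 'ocl'
j=3: skip
j=4: add 'y' → 'ocly'
j=5: add 'u' → 'oclyu'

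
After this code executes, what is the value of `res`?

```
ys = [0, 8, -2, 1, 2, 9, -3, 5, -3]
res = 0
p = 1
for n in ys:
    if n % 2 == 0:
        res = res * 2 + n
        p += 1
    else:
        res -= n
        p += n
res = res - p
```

n=0: even, res = 0*2+0 = 0; p=2
n=8: even, res = 0*2+8 = 8; p=3
n=-2: even, res = 8*2+(-2) = 14; p=4
n=1: not even, res = 14-1 = 13; p=5
n=2: even, res = 13*2+2 = 28; p=6
n=9: not even, res = 28-9 = 19; p=15
n=-3: not even, res = 19-(-3) = 22; p=12
n=5: not even, res = 22-5 = 17; p=17
n=-3: not even, res = 17-(-3) = 20; p=14
res-p = 20-14 = 6

6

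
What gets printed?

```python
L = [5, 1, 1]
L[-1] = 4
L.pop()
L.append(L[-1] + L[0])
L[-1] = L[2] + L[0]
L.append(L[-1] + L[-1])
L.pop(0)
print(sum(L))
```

L[-1] = 4 → [5, 1, 4]
pop() removes 4 → [5, 1]
append L[-1]+L[0] = 1+5 = 6 → [5, 1, 6]
L[-1] = L[2]+L[0] = 6+5 = 11 → [5, 1, 11]
append L[-1]+L[-1] = 11+11 = 22 → [5, 1, 11, 22]
pop(0) removes 5 → [1, 11, 22]
sum = 34

34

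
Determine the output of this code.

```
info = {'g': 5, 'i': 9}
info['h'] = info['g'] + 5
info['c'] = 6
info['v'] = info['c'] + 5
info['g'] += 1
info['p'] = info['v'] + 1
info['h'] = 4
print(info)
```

info['h'] = info['g']+5 = 10 → {'g': 5, 'i': 9, 'h': 10}
info['c'] = 6 → {'g': 5, 'i': 9, 'h': 10, 'c': 6}
info['v'] = info['c']+5 = 11 → {'g': 5, 'i': 9, 'h': 10, 'c': 6, 'v': 11}
info['g'] = 5+1 = 6 → {'g': 6, 'i': 9, 'h': 10, 'c': 6, 'v': 11}
info['p'] = info['v']+1 = 12 → {'g': 6, 'i': 9, 'h': 10, 'c': 6, 'v': 11, 'p': 12}
info['h'] = 4 → {'g': 6, 'i': 9, 'h': 4, 'c': 6, 'v': 11, 'p': 12}

{'g': 6, 'i': 9, 'h': 4, 'c': 6, 'v': 11, 'p': 12}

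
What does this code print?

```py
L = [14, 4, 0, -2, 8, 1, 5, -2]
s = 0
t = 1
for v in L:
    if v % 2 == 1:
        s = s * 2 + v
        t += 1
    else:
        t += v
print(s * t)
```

v=14: not odd; t=15
v=4: not odd; t=19
v=0: not odd; t=19
v=-2: not odd; t=17
v=8: not odd; t=25
v=1: odd, s = 0*2+1 = 1; t=26
v=5: odd, s = 1*2+5 = 7; t=27
v=-2: not odd; t=25
s*t = 7*25 = 175

175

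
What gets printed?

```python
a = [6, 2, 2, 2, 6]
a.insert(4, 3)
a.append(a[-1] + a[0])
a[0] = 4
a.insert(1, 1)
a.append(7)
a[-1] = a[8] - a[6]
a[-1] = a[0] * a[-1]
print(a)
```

insert 3 at 4 → [6, 2, 2, 2, 3, 6]
append a[-1]+a[0] = 6+6 = 12 → [6, 2, 2, 2, 3, 6, 12]
a[0] = 4 → [4, 2, 2, 2, 3, 6, 12]
insert 1 at 1 → [4, 1, 2, 2, 2, 3, 6, 12]
append 7 → [4, 1, 2, 2, 2, 3, 6, 12, 7]
a[-1] = a[8]-a[6] = 7-6 = 1 → [4, 1, 2, 2, 2, 3, 6, 12, 1]
a[-1] = a[0]*a[-1] = 4*1 = 4 → [4, 1, 2, 2, 2, 3, 6, 12, 4]

[4, 1, 2, 2, 2, 3, 6, 12, 4]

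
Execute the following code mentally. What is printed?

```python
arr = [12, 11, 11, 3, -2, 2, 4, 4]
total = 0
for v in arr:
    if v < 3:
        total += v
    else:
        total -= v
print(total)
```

-45

v=12: not <3, total = 0-12 = -12
v=11: not <3, total = (-12)-11 = -23
v=11: not <3, total = (-23)-11 = -34
v=3: not <3, total = (-34)-3 = -37
v=-2: <3, total = (-37)+(-2) = -39
v=2: <3, total = (-39)+2 = -37
v=4: not <3, total = (-37)-4 = -41
v=4: not <3, total = (-41)-4 = -45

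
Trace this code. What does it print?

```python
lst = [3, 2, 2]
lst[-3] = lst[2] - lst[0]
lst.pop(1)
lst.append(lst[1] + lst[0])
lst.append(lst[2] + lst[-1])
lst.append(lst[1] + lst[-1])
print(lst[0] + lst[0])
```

lst[-3] = lst[2]-lst[0] = 2-3 = -1 → [-1, 2, 2]
pop(1) removes 2 → [-1, 2]
append lst[1]+lst[0] = 2+(-1) = 1 → [-1, 2, 1]
append lst[2]+lst[-1] = 1+1 = 2 → [-1, 2, 1, 2]
append lst[1]+lst[-1] = 2+2 = 4 → [-1, 2, 1, 2, 4]
lst[0]+lst[0] = (-1)+(-1) = -2

-2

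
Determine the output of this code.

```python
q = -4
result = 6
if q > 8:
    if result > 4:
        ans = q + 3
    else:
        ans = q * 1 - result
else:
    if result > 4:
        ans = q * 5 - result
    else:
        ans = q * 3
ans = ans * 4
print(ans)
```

-104

q=-4, result=6
q > 8 is False; result > 4 is True
→ ans = q * 5 - result = -26
ans = (-26)*4 = -104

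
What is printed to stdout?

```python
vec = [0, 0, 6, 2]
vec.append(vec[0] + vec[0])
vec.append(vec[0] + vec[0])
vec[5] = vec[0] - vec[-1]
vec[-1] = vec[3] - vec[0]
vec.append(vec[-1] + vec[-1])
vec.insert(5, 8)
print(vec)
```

[0, 0, 6, 2, 0, 8, 2, 4]

append vec[0]+vec[0] = 0+0 = 0 → [0, 0, 6, 2, 0]
append vec[0]+vec[0] = 0+0 = 0 → [0, 0, 6, 2, 0, 0]
vec[5] = vec[0]-vec[-1] = 0-0 = 0 → [0, 0, 6, 2, 0, 0]
vec[-1] = vec[3]-vec[0] = 2-0 = 2 → [0, 0, 6, 2, 0, 2]
append vec[-1]+vec[-1] = 2+2 = 4 → [0, 0, 6, 2, 0, 2, 4]
insert 8 at 5 → [0, 0, 6, 2, 0, 8, 2, 4]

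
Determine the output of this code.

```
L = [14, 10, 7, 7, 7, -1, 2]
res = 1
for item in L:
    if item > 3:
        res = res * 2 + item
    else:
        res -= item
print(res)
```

item=14: >3, res = 1*2+14 = 16
item=10: >3, res = 16*2+10 = 42
item=7: >3, res = 42*2+7 = 91
item=7: >3, res = 91*2+7 = 189
item=7: >3, res = 189*2+7 = 385
item=-1: not >3, res = 385-(-1) = 386
item=2: not >3, res = 386-2 = 384

384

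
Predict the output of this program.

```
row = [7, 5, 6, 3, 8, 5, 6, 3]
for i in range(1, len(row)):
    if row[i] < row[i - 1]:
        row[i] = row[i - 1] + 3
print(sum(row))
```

i=1: 5<7, row[1] = 7+3 = 10 → [7, 10, 6, 3, 8, 5, 6, 3]
i=2: 6<10, row[2] = 10+3 = 13 → [7, 10, 13, 3, 8, 5, 6, 3]
i=3: 3<13, row[3] = 13+3 = 16 → [7, 10, 13, 16, 8, 5, 6, 3]
i=4: 8<16, row[4] = 16+3 = 19 → [7, 10, 13, 16, 19, 5, 6, 3]
i=5: 5<19, row[5] = 19+3 = 22 → [7, 10, 13, 16, 19, 22, 6, 3]
i=6: 6<22, row[6] = 22+3 = 25 → [7, 10, 13, 16, 19, 22, 25, 3]
i=7: 3<25, row[7] = 25+3 = 28 → [7, 10, 13, 16, 19, 22, 25, 28]
sum = 140

140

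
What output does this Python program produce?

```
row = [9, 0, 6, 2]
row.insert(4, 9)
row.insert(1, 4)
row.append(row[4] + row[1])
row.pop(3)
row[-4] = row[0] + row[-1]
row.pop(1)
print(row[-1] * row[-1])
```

36

insert 9 at 4 → [9, 0, 6, 2, 9]
insert 4 at 1 → [9, 4, 0, 6, 2, 9]
append row[4]+row[1] = 2+4 = 6 → [9, 4, 0, 6, 2, 9, 6]
pop(3) removes 6 → [9, 4, 0, 2, 9, 6]
row[-4] = row[0]+row[-1] = 9+6 = 15 → [9, 4, 15, 2, 9, 6]
pop(1) removes 4 → [9, 15, 2, 9, 6]
row[-1]*row[-1] = 6*6 = 36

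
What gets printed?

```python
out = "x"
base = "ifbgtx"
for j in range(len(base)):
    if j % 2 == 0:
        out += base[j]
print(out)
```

j=0: add 'i' → 'xi'
j=1: skip
j=2: add 'b' → 'xib'
j=3: skip
j=4: add 't' → 'xibt'
j=5: skip

xibt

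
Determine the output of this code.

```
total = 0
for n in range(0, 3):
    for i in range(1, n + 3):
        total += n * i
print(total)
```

26

n=0,i=1: total = 0+0 = 0
n=0,i=2: total = 0+0 = 0
n=1,i=1: total = 0+1 = 1
n=1,i=2: total = 1+2 = 3
n=1,i=3: total = 3+3 = 6
n=2,i=1: total = 6+2 = 8
n=2,i=2: total = 8+4 = 12
n=2,i=3: total = 12+6 = 18
n=2,i=4: total = 18+8 = 26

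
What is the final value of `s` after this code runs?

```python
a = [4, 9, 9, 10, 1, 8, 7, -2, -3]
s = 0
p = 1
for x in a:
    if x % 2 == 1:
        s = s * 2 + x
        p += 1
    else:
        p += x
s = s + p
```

x=4: not odd; p=5
x=9: odd, s = 0*2+9 = 9; p=6
x=9: odd, s = 9*2+9 = 27; p=7
x=10: not odd; p=17
x=1: odd, s = 27*2+1 = 55; p=18
x=8: not odd; p=26
x=7: odd, s = 55*2+7 = 117; p=27
x=-2: not odd; p=25
x=-3: odd, s = 117*2+(-3) = 231; p=26
s+p = 231+26 = 257

257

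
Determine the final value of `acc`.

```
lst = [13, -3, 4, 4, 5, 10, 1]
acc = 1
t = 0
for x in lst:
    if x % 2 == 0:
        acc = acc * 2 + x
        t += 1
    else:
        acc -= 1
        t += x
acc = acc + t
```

x=13: not even, acc = 1-1 = 0; t=13
x=-3: not even, acc = 0-1 = -1; t=10
x=4: even, acc = (-1)*2+4 = 2; t=11
x=4: even, acc = 2*2+4 = 8; t=12
x=5: not even, acc = 8-1 = 7; t=17
x=10: even, acc = 7*2+10 = 24; t=18
x=1: not even, acc = 24-1 = 23; t=19
acc+t = 23+19 = 42

42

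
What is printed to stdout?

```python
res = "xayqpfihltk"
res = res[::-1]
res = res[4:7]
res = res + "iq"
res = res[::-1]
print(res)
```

reverse → 'ktlhifpqyax'
slice [4:7] → 'ifp'
+ 'iq' → 'ifpiq'
reverse → 'qipfi'

qipfi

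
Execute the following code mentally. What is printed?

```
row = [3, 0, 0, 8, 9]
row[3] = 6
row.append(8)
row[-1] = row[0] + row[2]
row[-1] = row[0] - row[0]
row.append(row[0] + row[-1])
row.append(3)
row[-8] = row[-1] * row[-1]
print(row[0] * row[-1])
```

27

row[3] = 6 → [3, 0, 0, 6, 9]
append 8 → [3, 0, 0, 6, 9, 8]
row[-1] = row[0]+row[2] = 3+0 = 3 → [3, 0, 0, 6, 9, 3]
row[-1] = row[0]-row[0] = 3-3 = 0 → [3, 0, 0, 6, 9, 0]
append row[0]+row[-1] = 3+0 = 3 → [3, 0, 0, 6, 9, 0, 3]
append 3 → [3, 0, 0, 6, 9, 0, 3, 3]
row[-8] = row[-1]*row[-1] = 3*3 = 9 → [9, 0, 0, 6, 9, 0, 3, 3]
row[0]*row[-1] = 9*3 = 27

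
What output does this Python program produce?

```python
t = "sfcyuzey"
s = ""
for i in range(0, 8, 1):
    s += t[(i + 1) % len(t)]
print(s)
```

i=0: add t[1]='f' → 'f'
i=1: add t[2]='c' → 'fc'
i=2: add t[3]='y' → 'fcy'
i=3: add t[4]='u' → 'fcyu'
i=4: add t[5]='z' → 'fcyuz'
i=5: add t[6]='e' → 'fcyuze'
i=6: add t[7]='y' → 'fcyuzey'
i=7: add t[0]='s' → 'fcyuzeys'

fcyuzeys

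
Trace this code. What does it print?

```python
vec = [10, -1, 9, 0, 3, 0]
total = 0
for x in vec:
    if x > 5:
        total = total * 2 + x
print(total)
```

29

x=10: >5, total = 0*2+10 = 10
x=-1: not >5
x=9: >5, total = 10*2+9 = 29
x=0: not >5
x=3: not >5
x=0: not >5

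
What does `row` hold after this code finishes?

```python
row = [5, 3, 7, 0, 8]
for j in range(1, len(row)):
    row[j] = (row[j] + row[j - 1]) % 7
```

j=1: row[1] = (3+5)%7 = 1 → [5, 1, 7, 0, 8]
j=2: row[2] = (7+1)%7 = 1 → [5, 1, 1, 0, 8]
j=3: row[3] = (0+1)%7 = 1 → [5, 1, 1, 1, 8]
j=4: row[4] = (8+1)%7 = 2 → [5, 1, 1, 1, 2]

[5, 1, 1, 1, 2]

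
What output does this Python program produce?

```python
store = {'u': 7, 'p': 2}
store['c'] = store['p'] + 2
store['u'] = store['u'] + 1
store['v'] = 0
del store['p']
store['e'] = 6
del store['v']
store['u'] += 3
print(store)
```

{'u': 11, 'c': 4, 'e': 6}

store['c'] = store['p']+2 = 4 → {'u': 7, 'p': 2, 'c': 4}
store['u'] = store['u']+1 = 8 → {'u': 8, 'p': 2, 'c': 4}
store['v'] = 0 → {'u': 8, 'p': 2, 'c': 4, 'v': 0}
del 'p' → {'u': 8, 'c': 4, 'v': 0}
store['e'] = 6 → {'u': 8, 'c': 4, 'v': 0, 'e': 6}
del 'v' → {'u': 8, 'c': 4, 'e': 6}
store['u'] = 8+3 = 11 → {'u': 11, 'c': 4, 'e': 6}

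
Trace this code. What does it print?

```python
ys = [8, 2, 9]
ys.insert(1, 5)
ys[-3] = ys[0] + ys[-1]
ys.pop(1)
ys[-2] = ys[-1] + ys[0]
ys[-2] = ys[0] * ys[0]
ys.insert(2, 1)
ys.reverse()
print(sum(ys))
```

insert 5 at 1 → [8, 5, 2, 9]
ys[-3] = ys[0]+ys[-1] = 8+9 = 17 → [8, 17, 2, 9]
pop(1) removes 17 → [8, 2, 9]
ys[-2] = ys[-1]+ys[0] = 9+8 = 17 → [8, 17, 9]
ys[-2] = ys[0]*ys[0] = 8*8 = 64 → [8, 64, 9]
insert 1 at 2 → [8, 64, 1, 9]
reverse → [9, 1, 64, 8]
sum = 82

82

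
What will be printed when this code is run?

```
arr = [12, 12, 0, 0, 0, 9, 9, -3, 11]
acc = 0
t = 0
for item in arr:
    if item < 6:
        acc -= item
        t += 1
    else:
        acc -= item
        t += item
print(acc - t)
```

item=12: not <6, acc = 0-12 = -12; t=12
item=12: not <6, acc = (-12)-12 = -24; t=24
item=0: <6, acc = (-24)-0 = -24; t=25
item=0: <6, acc = (-24)-0 = -24; t=26
item=0: <6, acc = (-24)-0 = -24; t=27
item=9: not <6, acc = (-24)-9 = -33; t=36
item=9: not <6, acc = (-33)-9 = -42; t=45
item=-3: <6, acc = (-42)-(-3) = -39; t=46
item=11: not <6, acc = (-39)-11 = -50; t=57
acc-t = (-50)-57 = -107

-107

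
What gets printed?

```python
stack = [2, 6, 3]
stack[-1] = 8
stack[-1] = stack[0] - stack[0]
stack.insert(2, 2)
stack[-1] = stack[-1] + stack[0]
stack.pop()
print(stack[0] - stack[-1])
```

stack[-1] = 8 → [2, 6, 8]
stack[-1] = stack[0]-stack[0] = 2-2 = 0 → [2, 6, 0]
insert 2 at 2 → [2, 6, 2, 0]
stack[-1] = stack[-1]+stack[0] = 0+2 = 2 → [2, 6, 2, 2]
pop() removes 2 → [2, 6, 2]
stack[0]-stack[-1] = 2-2 = 0

0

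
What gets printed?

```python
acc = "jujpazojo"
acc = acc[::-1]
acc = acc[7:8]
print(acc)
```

reverse → 'ojozapjuj'
slice [7:8] → 'u'

u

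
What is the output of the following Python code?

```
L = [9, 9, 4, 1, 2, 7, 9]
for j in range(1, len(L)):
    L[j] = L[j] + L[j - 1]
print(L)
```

[9, 18, 22, 23, 25, 32, 41]

j=1: L[1] = 9+9 = 18 → [9, 18, 4, 1, 2, 7, 9]
j=2: L[2] = 4+18 = 22 → [9, 18, 22, 1, 2, 7, 9]
j=3: L[3] = 1+22 = 23 → [9, 18, 22, 23, 2, 7, 9]
j=4: L[4] = 2+23 = 25 → [9, 18, 22, 23, 25, 7, 9]
j=5: L[5] = 7+25 = 32 → [9, 18, 22, 23, 25, 32, 9]
j=6: L[6] = 9+32 = 41 → [9, 18, 22, 23, 25, 32, 41]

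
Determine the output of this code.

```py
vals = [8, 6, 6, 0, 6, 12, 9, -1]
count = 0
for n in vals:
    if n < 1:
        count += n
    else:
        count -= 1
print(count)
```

-7

n=8: not <1, count = 0-1 = -1
n=6: not <1, count = (-1)-1 = -2
n=6: not <1, count = (-2)-1 = -3
n=0: <1, count = (-3)+0 = -3
n=6: not <1, count = (-3)-1 = -4
n=12: not <1, count = (-4)-1 = -5
n=9: not <1, count = (-5)-1 = -6
n=-1: <1, count = (-6)+(-1) = -7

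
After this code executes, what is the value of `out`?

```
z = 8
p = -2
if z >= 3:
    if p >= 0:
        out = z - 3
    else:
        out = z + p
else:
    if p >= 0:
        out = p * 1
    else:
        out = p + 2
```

z=8, p=-2
z >= 3 is True; p >= 0 is False
→ out = z + p = 6

6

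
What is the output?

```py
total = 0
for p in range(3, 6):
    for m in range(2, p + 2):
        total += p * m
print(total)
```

p=3,m=2: total = 0+6 = 6
p=3,m=3: total = 6+9 = 15
p=3,m=4: total = 15+12 = 27
p=4,m=2: total = 27+8 = 35
p=4,m=3: total = 35+12 = 47
p=4,m=4: total = 47+16 = 63
p=4,m=5: total = 63+20 = 83
p=5,m=2: total = 83+10 = 93
p=5,m=3: total = 93+15 = 108
p=5,m=4: total = 108+20 = 128
p=5,m=5: total = 128+25 = 153
p=5,m=6: total = 153+30 = 183

183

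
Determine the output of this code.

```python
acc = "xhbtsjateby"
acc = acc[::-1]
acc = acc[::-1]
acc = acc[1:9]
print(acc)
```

reverse → 'ybetajstbhx'
reverse → 'xhbtsjateby'
slice [1:9] → 'hbtsjate'

hbtsjate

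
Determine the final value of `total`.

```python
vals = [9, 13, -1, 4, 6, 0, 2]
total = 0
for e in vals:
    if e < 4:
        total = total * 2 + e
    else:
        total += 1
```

22

e=9: not <4, total = 0+1 = 1
e=13: not <4, total = 1+1 = 2
e=-1: <4, total = 2*2+(-1) = 3
e=4: not <4, total = 3+1 = 4
e=6: not <4, total = 4+1 = 5
e=0: <4, total = 5*2+0 = 10
e=2: <4, total = 10*2+2 = 22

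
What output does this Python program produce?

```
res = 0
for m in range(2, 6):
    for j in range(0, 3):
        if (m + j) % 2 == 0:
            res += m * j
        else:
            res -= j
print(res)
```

14

m=2,j=0: even sum, res = 0+0 = 0
m=2,j=1: odd sum, res = 0-1 = -1
m=2,j=2: even sum, res = (-1)+4 = 3
m=3,j=0: odd sum, res = 3-0 = 3
m=3,j=1: even sum, res = 3+3 = 6
m=3,j=2: odd sum, res = 6-2 = 4
m=4,j=0: even sum, res = 4+0 = 4
m=4,j=1: odd sum, res = 4-1 = 3
m=4,j=2: even sum, res = 3+8 = 11
m=5,j=0: odd sum, res = 11-0 = 11
m=5,j=1: even sum, res = 11+5 = 16
m=5,j=2: odd sum, res = 16-2 = 14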